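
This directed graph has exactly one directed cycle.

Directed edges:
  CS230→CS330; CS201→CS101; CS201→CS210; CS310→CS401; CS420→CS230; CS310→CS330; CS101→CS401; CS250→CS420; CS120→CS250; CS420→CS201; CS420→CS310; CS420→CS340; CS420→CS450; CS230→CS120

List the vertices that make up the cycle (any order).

DFS with gray/black marking from CS420:
CS420 gray
  CS310 gray
    CS401 gray
    CS401 black
    CS330 gray
    CS330 black
  CS310 black
  CS201 gray
    CS101 gray
      CS101→CS401: CS401 black — skip
    CS101 black
    CS210 gray
    CS210 black
  CS201 black
  CS340 gray
  CS340 black
  CS230 gray
    CS120 gray
      CS250 gray
        CS250→CS420: CS420 is gray → back edge
Back edge closes the cycle CS420 → CS230 → CS120 → CS250 → CS420; its vertices are {CS120, CS230, CS250, CS420}.

CS120, CS230, CS250, CS420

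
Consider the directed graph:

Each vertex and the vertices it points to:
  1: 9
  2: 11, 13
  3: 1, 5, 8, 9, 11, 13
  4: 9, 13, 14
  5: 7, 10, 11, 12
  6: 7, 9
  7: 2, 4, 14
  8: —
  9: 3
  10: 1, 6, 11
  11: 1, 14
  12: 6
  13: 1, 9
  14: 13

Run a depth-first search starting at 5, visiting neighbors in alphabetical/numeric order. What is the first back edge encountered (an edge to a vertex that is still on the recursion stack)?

DFS from 5 (visiting neighbors in alphabetical/numeric order); mark gray on enter, black on exit:
5 gray
  7 gray
    2 gray
      11 gray
        1 gray
          9 gray
            3 gray
              3→1: 1 is gray → back edge
First back edge: 3 → 1.

3->1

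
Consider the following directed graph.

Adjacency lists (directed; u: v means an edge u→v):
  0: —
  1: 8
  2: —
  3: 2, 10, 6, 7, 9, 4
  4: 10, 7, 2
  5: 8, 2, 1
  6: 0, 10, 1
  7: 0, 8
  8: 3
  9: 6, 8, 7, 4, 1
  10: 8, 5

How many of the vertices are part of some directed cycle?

9

A vertex is on a directed cycle iff it belongs to a strongly connected component of size ≥ 2 (or has a self-loop).
The vertices on cycles are {1, 3, 4, 5, 6, 7, 8, 9, 10} — 9 in total.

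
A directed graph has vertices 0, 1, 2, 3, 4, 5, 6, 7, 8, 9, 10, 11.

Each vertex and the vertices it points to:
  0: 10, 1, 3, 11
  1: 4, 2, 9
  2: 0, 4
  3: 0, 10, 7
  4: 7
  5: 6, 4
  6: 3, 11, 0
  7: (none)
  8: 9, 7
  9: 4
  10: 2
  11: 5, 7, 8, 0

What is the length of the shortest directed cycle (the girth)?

2

For each vertex v, BFS finds the shortest path from v back to v.
The shortest such closed walk is 11 → 0 → 11, length 2.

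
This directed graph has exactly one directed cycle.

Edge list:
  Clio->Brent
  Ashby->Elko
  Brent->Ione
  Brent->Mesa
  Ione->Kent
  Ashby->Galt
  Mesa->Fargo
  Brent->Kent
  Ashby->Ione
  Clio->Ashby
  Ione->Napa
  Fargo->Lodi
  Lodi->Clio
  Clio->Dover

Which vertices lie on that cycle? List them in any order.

DFS with gray/black marking from Clio:
Clio gray
  Dover gray
  Dover black
  Brent gray
    Mesa gray
      Fargo gray
        Lodi gray
          Lodi→Clio: Clio is gray → back edge
Back edge closes the cycle Clio → Brent → Mesa → Fargo → Lodi → Clio; its vertices are {Clio, Lodi, Mesa, Brent, Fargo}.

Clio, Lodi, Mesa, Brent, Fargo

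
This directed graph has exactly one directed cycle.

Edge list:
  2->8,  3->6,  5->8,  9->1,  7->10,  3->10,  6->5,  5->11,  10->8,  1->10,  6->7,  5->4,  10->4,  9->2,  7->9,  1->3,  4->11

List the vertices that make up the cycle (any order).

1, 3, 6, 7, 9

DFS with gray/black marking from 6:
6 gray
  7 gray
    10 gray
      8 gray
      8 black
      4 gray
        11 gray
        11 black
      4 black
    10 black
    9 gray
      1 gray
        3 gray
          3→10: 10 black — skip
          3→6: 6 is gray → back edge
Back edge closes the cycle 6 → 7 → 9 → 1 → 3 → 6; its vertices are {1, 3, 6, 7, 9}.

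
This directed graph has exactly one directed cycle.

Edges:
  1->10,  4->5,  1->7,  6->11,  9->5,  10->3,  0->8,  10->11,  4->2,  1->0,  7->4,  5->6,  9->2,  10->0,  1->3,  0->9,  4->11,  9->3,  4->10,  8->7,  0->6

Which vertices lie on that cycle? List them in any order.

0, 4, 7, 8, 10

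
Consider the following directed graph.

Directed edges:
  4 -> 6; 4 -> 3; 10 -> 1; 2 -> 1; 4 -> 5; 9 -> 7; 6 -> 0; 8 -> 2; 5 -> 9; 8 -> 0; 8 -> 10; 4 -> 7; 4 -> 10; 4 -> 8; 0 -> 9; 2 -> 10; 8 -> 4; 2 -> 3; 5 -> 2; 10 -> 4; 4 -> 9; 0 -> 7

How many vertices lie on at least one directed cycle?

A vertex is on a directed cycle iff it belongs to a strongly connected component of size ≥ 2 (or has a self-loop).
The vertices on cycles are {2, 4, 5, 8, 10} — 5 in total.

5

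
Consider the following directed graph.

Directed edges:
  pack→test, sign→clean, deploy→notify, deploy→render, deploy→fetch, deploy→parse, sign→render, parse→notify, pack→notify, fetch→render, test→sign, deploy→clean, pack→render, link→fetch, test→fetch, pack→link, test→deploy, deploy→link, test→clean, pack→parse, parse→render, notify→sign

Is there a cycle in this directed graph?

No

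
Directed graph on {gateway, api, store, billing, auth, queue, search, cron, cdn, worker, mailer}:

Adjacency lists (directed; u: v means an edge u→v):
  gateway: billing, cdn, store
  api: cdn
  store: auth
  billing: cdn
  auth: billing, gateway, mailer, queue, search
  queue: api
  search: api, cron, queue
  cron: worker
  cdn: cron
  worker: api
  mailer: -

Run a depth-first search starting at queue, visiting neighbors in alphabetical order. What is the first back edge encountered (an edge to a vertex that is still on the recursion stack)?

worker->api

DFS from queue (visiting neighbors in alphabetical order); mark gray on enter, black on exit:
queue gray
  api gray
    cdn gray
      cron gray
        worker gray
          worker→api: api is gray → back edge
First back edge: worker → api.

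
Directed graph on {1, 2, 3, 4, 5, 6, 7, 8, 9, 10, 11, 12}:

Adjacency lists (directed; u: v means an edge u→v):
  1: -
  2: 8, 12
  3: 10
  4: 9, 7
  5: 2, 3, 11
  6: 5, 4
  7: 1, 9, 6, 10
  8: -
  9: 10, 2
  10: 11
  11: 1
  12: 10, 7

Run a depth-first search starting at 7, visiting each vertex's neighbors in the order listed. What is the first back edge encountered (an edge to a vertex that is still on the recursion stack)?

12->7

DFS from 7 (visiting each vertex's neighbors in the order listed); mark gray on enter, black on exit:
7 gray
  1 gray
  1 black
  9 gray
    10 gray
      11 gray
        11→1: 1 black — skip
      11 black
    10 black
    2 gray
      8 gray
      8 black
      12 gray
        12→10: 10 black — skip
        12→7: 7 is gray → back edge
First back edge: 12 → 7.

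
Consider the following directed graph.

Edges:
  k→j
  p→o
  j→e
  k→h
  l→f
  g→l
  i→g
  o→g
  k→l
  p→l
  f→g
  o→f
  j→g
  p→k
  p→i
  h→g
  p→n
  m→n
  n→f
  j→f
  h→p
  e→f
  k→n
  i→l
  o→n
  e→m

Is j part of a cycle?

No

j lies on a cycle iff there is a path from j back to itself.
Exploring from j, it never reaches itself; equivalently, its strongly connected component is a singleton.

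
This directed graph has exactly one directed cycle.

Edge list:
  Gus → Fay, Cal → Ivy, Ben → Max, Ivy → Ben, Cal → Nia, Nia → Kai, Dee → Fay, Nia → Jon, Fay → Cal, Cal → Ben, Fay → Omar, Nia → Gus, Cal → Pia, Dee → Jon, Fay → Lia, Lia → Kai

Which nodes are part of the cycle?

DFS with gray/black marking from Fay:
Fay gray
  Cal gray
    Ivy gray
      Ben gray
        Max gray
        Max black
      Ben black
    Ivy black
    Nia gray
      Gus gray
        Gus→Fay: Fay is gray → back edge
Back edge closes the cycle Fay → Cal → Nia → Gus → Fay; its vertices are {Cal, Fay, Gus, Nia}.

Cal, Fay, Gus, Nia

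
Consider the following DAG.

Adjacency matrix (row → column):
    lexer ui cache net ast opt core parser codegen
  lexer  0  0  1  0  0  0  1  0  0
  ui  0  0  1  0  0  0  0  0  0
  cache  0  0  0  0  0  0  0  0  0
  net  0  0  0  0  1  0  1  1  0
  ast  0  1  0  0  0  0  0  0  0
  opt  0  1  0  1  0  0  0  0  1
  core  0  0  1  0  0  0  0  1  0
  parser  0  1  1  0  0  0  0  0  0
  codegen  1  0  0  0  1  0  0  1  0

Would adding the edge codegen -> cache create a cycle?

No

Adding codegen→cache creates a cycle iff cache can already reach codegen.
Explore from cache: no path reaches codegen. The graph stays acyclic.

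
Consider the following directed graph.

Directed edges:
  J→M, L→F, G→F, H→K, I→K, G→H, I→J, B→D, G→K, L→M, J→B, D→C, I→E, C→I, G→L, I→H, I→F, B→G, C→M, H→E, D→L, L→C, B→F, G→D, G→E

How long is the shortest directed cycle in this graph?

5

For each vertex v, BFS finds the shortest path from v back to v.
The shortest such closed walk is J → B → D → C → I → J, length 5.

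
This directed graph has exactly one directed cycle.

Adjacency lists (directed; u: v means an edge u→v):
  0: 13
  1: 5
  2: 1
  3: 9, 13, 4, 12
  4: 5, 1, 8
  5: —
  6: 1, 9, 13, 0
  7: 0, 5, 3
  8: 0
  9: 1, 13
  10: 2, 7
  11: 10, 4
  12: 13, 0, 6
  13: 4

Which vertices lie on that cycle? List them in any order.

0, 4, 8, 13

DFS with gray/black marking from 4:
4 gray
  5 gray
  5 black
  1 gray
    1→5: 5 black — skip
  1 black
  8 gray
    0 gray
      13 gray
        13→4: 4 is gray → back edge
Back edge closes the cycle 4 → 8 → 0 → 13 → 4; its vertices are {0, 4, 8, 13}.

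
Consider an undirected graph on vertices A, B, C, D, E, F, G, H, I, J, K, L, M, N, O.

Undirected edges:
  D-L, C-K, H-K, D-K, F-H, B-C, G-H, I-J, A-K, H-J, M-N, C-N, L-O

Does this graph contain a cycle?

No

DFS, tracking each vertex's parent; an edge to a visited non-parent vertex closes a cycle.
Start from C:
visit C (parent –)
  visit N (parent C)
    visit M (parent N)
      M–N: parent, skip
    N–C: parent, skip
  visit B (parent C)
    B–C: parent, skip
  visit K (parent C)
    K–C: parent, skip
    visit D (parent K)
      visit L (parent D)
        visit O (parent L)
          O–L: parent, skip
        L–D: parent, skip
      D–K: parent, skip
    visit A (parent K)
      A–K: parent, skip
    visit H (parent K)
      H–K: parent, skip
      visit F (parent H)
        F–H: parent, skip
      visit G (parent H)
        G–H: parent, skip
      visit J (parent H)
        J–H: parent, skip
        visit I (parent J)
          I–J: parent, skip
visit E (parent –)
No non-parent visited neighbor found — the graph is a forest.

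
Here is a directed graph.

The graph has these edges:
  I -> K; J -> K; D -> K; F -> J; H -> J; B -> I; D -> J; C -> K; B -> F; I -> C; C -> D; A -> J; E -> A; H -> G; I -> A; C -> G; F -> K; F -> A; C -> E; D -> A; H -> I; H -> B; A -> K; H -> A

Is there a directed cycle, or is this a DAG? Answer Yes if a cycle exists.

No

DFS with white/gray/black marking, starting from G:
G gray
G black
E gray
  A gray
    J gray
      K gray
      K black
    J black
    A→K: K black — skip
  A black
E black
D gray
  D→A: A black — skip
  D→J: J black — skip
  D→K: K black — skip
D black
I gray
  I→K: K black — skip
  I→A: A black — skip
  C gray
    C→E: E black — skip
    C→D: D black — skip
    C→K: K black — skip
    C→G: G black — skip
  C black
I black
F gray
  F→J: J black — skip
  F→K: K black — skip
  F→A: A black — skip
F black
B gray
  B→I: I black — skip
  B→F: F black — skip
B black
H gray
  H→I: I black — skip
  H→G: G black — skip
  H→A: A black — skip
  H→B: B black — skip
  H→J: J black — skip
H black
Every edge goes to a white or black vertex — no back edge, so the graph is acyclic.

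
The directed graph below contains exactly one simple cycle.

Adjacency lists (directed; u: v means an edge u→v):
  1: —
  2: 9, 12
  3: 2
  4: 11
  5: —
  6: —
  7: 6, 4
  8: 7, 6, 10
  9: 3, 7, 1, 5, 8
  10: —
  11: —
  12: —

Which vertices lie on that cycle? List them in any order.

2, 3, 9

DFS with gray/black marking from 9:
9 gray
  3 gray
    2 gray
      2→9: 9 is gray → back edge
Back edge closes the cycle 9 → 3 → 2 → 9; its vertices are {2, 3, 9}.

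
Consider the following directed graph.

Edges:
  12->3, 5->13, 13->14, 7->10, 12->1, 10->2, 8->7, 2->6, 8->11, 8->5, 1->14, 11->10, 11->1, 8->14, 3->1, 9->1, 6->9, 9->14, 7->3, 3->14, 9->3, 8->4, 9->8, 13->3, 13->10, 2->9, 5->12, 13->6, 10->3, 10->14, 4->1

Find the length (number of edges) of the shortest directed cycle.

For each vertex v, BFS finds the shortest path from v back to v.
The shortest such closed walk is 8 → 5 → 13 → 6 → 9 → 8, length 5.

5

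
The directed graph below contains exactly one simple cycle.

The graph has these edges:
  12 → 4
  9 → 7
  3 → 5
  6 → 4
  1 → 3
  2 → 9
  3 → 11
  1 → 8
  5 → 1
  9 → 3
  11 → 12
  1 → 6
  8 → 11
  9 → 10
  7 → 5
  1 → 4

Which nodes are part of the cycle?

1, 3, 5

DFS with gray/black marking from 3:
3 gray
  11 gray
    12 gray
      4 gray
      4 black
    12 black
  11 black
  5 gray
    1 gray
      6 gray
        6→4: 4 black — skip
      6 black
      1→3: 3 is gray → back edge
Back edge closes the cycle 3 → 5 → 1 → 3; its vertices are {1, 3, 5}.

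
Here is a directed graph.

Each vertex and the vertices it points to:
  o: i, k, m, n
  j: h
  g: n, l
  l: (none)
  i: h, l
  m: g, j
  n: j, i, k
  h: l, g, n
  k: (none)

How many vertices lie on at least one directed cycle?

A vertex is on a directed cycle iff it belongs to a strongly connected component of size ≥ 2 (or has a self-loop).
The vertices on cycles are {g, h, i, j, n} — 5 in total.

5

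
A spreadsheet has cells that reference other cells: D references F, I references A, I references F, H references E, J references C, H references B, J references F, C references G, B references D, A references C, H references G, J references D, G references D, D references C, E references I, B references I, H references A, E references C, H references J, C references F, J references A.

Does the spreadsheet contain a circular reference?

DFS with white/gray/black marking, starting from C:
C gray
  F gray
  F black
  G gray
    D gray
      D→F: F black — skip
      D→C: C is gray → back edge
Back edge found, so a cycle exists: C → G → D → C.

Yes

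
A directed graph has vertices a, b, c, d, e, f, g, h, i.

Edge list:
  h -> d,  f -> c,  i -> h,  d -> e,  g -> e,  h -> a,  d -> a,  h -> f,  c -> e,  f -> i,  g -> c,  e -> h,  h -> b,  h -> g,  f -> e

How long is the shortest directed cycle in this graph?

3

For each vertex v, BFS finds the shortest path from v back to v.
The shortest such closed walk is h → f → e → h, length 3.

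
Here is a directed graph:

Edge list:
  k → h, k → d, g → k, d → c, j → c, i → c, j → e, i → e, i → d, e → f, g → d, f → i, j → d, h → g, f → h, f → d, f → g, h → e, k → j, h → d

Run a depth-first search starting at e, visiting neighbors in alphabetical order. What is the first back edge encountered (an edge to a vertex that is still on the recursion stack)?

DFS from e (visiting neighbors in alphabetical order); mark gray on enter, black on exit:
e gray
  f gray
    d gray
      c gray
      c black
    d black
    g gray
      g→d: d black — skip
      k gray
        k→d: d black — skip
        h gray
          h→d: d black — skip
          h→e: e is gray → back edge
First back edge: h → e.

h->e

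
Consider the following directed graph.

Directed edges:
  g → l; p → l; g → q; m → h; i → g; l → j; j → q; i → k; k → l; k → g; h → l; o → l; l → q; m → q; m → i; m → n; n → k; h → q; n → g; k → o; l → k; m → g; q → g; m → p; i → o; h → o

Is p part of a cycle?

No

p lies on a cycle iff there is a path from p back to itself.
Exploring from p, it never reaches itself; equivalently, its strongly connected component is a singleton.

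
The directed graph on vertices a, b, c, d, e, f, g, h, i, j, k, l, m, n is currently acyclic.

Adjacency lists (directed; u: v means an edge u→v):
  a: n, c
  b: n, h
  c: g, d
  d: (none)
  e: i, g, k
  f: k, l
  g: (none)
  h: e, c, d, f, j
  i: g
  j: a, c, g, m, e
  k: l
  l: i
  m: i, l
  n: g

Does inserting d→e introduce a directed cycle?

No

Adding d→e creates a cycle iff e can already reach d.
Explore from e: no path reaches d. The graph stays acyclic.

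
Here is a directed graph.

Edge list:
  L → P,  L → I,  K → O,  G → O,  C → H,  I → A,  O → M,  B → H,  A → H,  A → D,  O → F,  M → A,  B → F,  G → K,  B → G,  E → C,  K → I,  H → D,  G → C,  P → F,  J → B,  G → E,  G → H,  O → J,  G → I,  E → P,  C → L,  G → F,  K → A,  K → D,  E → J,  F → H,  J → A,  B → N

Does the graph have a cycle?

DFS with white/gray/black marking, starting from E:
E gray
  J gray
    B gray
      G gray
        H gray
          D gray
          D black
        H black
        I gray
          A gray
            A→H: H black — skip
            A→D: D black — skip
          A black
        I black
        O gray
          M gray
            M→A: A black — skip
          M black
          O→J: J is gray → back edge
Back edge found, so a cycle exists: J → B → G → O → J.

Yes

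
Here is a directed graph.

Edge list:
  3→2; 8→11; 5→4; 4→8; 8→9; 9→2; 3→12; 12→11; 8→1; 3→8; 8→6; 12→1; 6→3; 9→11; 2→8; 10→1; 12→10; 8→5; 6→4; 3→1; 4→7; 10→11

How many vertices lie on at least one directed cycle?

7

A vertex is on a directed cycle iff it belongs to a strongly connected component of size ≥ 2 (or has a self-loop).
The vertices on cycles are {2, 3, 4, 5, 6, 8, 9} — 7 in total.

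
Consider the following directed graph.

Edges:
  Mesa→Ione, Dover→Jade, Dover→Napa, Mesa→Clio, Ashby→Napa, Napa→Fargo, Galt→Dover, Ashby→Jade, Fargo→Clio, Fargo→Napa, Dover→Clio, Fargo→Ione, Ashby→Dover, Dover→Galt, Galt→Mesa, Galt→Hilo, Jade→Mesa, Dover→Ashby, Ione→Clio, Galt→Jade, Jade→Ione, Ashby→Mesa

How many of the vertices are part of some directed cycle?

A vertex is on a directed cycle iff it belongs to a strongly connected component of size ≥ 2 (or has a self-loop).
The vertices on cycles are {Galt, Napa, Ashby, Dover, Fargo} — 5 in total.

5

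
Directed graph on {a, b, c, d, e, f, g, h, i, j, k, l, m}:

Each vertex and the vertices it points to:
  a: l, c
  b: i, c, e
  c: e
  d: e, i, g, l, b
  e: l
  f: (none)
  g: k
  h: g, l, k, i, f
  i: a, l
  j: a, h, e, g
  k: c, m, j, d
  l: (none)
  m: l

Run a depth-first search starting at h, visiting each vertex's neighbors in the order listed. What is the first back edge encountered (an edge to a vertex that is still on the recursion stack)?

DFS from h (visiting each vertex's neighbors in the order listed); mark gray on enter, black on exit:
h gray
  g gray
    k gray
      c gray
        e gray
          l gray
          l black
        e black
      c black
      m gray
        m→l: l black — skip
      m black
      j gray
        a gray
          a→l: l black — skip
          a→c: c black — skip
        a black
        j→h: h is gray → back edge
First back edge: j → h.

j→h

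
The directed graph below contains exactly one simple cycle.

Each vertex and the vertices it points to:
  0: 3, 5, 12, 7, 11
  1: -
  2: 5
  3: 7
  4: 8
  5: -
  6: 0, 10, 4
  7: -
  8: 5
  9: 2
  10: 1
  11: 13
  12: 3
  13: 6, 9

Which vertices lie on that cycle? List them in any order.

DFS with gray/black marking from 13:
13 gray
  6 gray
    0 gray
      3 gray
        7 gray
        7 black
      3 black
      5 gray
      5 black
      12 gray
        12→3: 3 black — skip
      12 black
      0→7: 7 black — skip
      11 gray
        11→13: 13 is gray → back edge
Back edge closes the cycle 13 → 6 → 0 → 11 → 13; its vertices are {0, 6, 11, 13}.

0, 6, 11, 13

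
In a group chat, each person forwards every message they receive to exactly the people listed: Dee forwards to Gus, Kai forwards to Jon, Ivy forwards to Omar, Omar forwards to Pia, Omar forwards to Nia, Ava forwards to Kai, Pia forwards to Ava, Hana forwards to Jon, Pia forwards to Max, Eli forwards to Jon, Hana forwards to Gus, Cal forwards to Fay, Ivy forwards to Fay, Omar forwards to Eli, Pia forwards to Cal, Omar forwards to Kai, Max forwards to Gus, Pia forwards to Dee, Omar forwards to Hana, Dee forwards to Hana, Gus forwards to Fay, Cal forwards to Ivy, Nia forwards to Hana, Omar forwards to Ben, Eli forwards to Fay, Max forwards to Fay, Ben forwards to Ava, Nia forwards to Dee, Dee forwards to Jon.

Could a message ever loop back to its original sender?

Yes

DFS with white/gray/black marking, starting from Cal:
Cal gray
  Fay gray
  Fay black
  Ivy gray
    Omar gray
      Eli gray
        Jon gray
        Jon black
        Eli→Fay: Fay black — skip
      Eli black
      Pia gray
        Ava gray
          Kai gray
            Kai→Jon: Jon black — skip
          Kai black
        Ava black
        Dee gray
          Dee→Jon: Jon black — skip
          Gus gray
            Gus→Fay: Fay black — skip
          Gus black
          Hana gray
            Hana→Jon: Jon black — skip
            Hana→Gus: Gus black — skip
          Hana black
        Dee black
        Pia→Cal: Cal is gray → back edge
Back edge found, so a cycle exists: Cal → Ivy → Omar → Pia → Cal.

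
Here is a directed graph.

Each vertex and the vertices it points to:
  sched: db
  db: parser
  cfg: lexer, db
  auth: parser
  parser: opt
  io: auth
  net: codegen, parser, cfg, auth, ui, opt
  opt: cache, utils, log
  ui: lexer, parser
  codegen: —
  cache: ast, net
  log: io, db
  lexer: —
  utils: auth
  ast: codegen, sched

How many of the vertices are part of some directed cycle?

A vertex is on a directed cycle iff it belongs to a strongly connected component of size ≥ 2 (or has a self-loop).
The vertices on cycles are {db, io, ui, ast, cfg, log, net, opt, auth, cache, sched, utils, parser} — 13 in total.

13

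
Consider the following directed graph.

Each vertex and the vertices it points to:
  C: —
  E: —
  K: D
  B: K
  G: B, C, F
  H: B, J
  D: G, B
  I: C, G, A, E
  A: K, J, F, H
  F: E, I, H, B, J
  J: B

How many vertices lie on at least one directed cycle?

9

A vertex is on a directed cycle iff it belongs to a strongly connected component of size ≥ 2 (or has a self-loop).
The vertices on cycles are {A, B, D, F, G, H, I, J, K} — 9 in total.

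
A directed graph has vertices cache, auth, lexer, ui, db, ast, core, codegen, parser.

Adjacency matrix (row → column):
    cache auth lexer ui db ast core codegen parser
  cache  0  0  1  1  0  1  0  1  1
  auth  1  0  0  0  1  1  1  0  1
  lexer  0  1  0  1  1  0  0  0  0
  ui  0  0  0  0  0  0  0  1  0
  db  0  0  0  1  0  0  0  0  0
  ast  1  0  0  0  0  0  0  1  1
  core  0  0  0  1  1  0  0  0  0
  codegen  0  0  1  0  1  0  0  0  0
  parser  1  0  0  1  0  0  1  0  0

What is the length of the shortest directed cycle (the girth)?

2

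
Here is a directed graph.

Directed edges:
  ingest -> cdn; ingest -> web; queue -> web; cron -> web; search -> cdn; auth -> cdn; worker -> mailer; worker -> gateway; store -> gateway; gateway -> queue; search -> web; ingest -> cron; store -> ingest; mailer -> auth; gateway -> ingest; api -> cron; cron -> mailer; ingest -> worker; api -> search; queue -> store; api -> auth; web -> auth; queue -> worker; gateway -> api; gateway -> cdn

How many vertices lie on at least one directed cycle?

5

A vertex is on a directed cycle iff it belongs to a strongly connected component of size ≥ 2 (or has a self-loop).
The vertices on cycles are {queue, store, ingest, worker, gateway} — 5 in total.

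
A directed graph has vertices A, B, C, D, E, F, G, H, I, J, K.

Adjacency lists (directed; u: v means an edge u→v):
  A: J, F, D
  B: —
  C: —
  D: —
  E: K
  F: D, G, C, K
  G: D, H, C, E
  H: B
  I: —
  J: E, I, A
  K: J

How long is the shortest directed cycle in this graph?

2

For each vertex v, BFS finds the shortest path from v back to v.
The shortest such closed walk is A → J → A, length 2.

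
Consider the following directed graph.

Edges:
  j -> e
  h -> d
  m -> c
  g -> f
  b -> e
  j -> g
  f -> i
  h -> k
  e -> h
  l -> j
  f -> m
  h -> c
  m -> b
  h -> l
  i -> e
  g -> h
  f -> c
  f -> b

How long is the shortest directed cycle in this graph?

4

For each vertex v, BFS finds the shortest path from v back to v.
The shortest such closed walk is g → h → l → j → g, length 4.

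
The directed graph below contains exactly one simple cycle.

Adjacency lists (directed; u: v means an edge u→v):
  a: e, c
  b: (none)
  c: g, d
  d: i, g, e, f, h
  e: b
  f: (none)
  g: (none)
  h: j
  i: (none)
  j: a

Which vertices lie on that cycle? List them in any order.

a, c, d, h, j

DFS with gray/black marking from c:
c gray
  g gray
  g black
  d gray
    i gray
    i black
    d→g: g black — skip
    e gray
      b gray
      b black
    e black
    f gray
    f black
    h gray
      j gray
        a gray
          a→e: e black — skip
          a→c: c is gray → back edge
Back edge closes the cycle c → d → h → j → a → c; its vertices are {a, c, d, h, j}.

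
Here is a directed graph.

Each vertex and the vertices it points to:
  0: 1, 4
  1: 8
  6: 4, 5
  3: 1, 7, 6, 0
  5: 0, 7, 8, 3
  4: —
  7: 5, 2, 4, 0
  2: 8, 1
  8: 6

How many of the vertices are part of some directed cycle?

A vertex is on a directed cycle iff it belongs to a strongly connected component of size ≥ 2 (or has a self-loop).
The vertices on cycles are {0, 1, 2, 3, 5, 6, 7, 8} — 8 in total.

8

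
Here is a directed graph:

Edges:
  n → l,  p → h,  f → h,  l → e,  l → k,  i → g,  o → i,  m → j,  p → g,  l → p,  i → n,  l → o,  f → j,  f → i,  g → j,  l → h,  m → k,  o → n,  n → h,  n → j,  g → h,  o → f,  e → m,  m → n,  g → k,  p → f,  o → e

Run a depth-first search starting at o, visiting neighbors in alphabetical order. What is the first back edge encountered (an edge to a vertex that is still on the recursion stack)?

l→e

DFS from o (visiting neighbors in alphabetical order); mark gray on enter, black on exit:
o gray
  e gray
    m gray
      j gray
      j black
      k gray
      k black
      n gray
        h gray
        h black
        n→j: j black — skip
        l gray
          l→e: e is gray → back edge
First back edge: l → e.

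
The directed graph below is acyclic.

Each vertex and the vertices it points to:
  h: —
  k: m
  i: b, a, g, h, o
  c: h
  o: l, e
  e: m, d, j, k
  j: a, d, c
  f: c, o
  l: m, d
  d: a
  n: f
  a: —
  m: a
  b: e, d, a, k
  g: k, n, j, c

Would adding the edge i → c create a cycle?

Adding i→c creates a cycle iff c can already reach i.
Explore from c: no path reaches i. The graph stays acyclic.

No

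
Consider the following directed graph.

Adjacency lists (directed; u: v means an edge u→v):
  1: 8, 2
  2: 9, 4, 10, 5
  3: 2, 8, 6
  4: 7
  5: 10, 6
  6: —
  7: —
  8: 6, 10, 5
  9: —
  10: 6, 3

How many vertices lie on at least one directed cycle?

5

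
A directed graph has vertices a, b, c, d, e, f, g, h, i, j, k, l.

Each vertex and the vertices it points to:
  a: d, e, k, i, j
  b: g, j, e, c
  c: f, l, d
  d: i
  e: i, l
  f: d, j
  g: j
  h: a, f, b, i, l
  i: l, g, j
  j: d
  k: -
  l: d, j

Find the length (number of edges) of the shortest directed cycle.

3

For each vertex v, BFS finds the shortest path from v back to v.
The shortest such closed walk is i → l → d → i, length 3.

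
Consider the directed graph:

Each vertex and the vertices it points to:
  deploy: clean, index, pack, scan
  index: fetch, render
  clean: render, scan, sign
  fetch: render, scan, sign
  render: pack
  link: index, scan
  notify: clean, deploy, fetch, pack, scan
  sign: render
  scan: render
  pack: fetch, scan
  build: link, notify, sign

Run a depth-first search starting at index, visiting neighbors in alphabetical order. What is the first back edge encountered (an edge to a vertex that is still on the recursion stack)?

pack->fetch

DFS from index (visiting neighbors in alphabetical order); mark gray on enter, black on exit:
index gray
  fetch gray
    render gray
      pack gray
        pack→fetch: fetch is gray → back edge
First back edge: pack → fetch.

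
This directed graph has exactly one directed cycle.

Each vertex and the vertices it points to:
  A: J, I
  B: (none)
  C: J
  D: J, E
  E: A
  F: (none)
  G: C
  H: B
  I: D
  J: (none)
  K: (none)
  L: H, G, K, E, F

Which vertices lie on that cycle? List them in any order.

DFS with gray/black marking from E:
E gray
  A gray
    J gray
    J black
    I gray
      D gray
        D→J: J black — skip
        D→E: E is gray → back edge
Back edge closes the cycle E → A → I → D → E; its vertices are {A, D, E, I}.

A, D, E, I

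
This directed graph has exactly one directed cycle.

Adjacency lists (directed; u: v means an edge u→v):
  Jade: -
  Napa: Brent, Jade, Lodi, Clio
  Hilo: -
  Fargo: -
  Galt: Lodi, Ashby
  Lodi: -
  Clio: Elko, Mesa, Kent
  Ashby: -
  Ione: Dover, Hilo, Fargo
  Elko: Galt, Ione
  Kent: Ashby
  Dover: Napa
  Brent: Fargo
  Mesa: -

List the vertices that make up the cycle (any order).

Clio, Elko, Ione, Napa, Dover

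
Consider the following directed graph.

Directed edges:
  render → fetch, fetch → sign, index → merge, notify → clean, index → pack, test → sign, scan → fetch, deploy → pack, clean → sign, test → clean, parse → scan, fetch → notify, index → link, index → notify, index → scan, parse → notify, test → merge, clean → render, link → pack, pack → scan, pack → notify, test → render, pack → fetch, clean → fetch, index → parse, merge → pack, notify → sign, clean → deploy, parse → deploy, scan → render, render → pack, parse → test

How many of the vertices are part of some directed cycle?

7

A vertex is on a directed cycle iff it belongs to a strongly connected component of size ≥ 2 (or has a self-loop).
The vertices on cycles are {pack, scan, clean, fetch, deploy, notify, render} — 7 in total.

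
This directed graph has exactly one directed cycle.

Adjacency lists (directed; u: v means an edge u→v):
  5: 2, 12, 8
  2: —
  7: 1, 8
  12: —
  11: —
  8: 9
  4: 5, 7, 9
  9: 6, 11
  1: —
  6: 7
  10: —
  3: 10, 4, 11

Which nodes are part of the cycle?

6, 7, 8, 9

DFS with gray/black marking from 9:
9 gray
  6 gray
    7 gray
      1 gray
      1 black
      8 gray
        8→9: 9 is gray → back edge
Back edge closes the cycle 9 → 6 → 7 → 8 → 9; its vertices are {6, 7, 8, 9}.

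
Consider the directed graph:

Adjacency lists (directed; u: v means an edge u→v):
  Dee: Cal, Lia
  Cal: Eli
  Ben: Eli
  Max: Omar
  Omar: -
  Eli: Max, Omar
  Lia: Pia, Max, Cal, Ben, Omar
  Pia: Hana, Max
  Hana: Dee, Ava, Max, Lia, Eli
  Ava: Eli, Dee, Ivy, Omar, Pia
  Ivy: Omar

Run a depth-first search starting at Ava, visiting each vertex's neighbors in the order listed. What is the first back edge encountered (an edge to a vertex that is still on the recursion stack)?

DFS from Ava (visiting each vertex's neighbors in the order listed); mark gray on enter, black on exit:
Ava gray
  Eli gray
    Max gray
      Omar gray
      Omar black
    Max black
    Eli→Omar: Omar black — skip
  Eli black
  Dee gray
    Cal gray
      Cal→Eli: Eli black — skip
    Cal black
    Lia gray
      Pia gray
        Hana gray
          Hana→Dee: Dee is gray → back edge
First back edge: Hana → Dee.

Hana->Dee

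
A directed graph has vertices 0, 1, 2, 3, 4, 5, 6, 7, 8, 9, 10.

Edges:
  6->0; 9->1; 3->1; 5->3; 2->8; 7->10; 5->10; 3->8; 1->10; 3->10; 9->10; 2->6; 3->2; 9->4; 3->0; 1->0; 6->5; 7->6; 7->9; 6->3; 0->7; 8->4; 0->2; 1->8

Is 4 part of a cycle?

4 lies on a cycle iff there is a path from 4 back to itself.
Exploring from 4, it never reaches itself; equivalently, its strongly connected component is a singleton.

No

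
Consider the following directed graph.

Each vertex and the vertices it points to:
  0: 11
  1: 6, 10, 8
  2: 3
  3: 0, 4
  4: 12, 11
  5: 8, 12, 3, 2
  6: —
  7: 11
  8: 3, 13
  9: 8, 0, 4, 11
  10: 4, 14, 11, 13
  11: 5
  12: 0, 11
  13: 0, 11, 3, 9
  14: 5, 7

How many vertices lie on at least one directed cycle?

10

A vertex is on a directed cycle iff it belongs to a strongly connected component of size ≥ 2 (or has a self-loop).
The vertices on cycles are {0, 2, 3, 4, 5, 8, 9, 11, 12, 13} — 10 in total.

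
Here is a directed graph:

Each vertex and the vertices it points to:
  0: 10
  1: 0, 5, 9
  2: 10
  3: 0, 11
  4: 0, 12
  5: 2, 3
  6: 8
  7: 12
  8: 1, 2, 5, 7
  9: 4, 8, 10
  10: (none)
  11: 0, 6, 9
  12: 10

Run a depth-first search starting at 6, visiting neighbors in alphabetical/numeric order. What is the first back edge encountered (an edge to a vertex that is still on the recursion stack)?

11→6

DFS from 6 (visiting neighbors in alphabetical/numeric order); mark gray on enter, black on exit:
6 gray
  8 gray
    1 gray
      0 gray
        10 gray
        10 black
      0 black
      5 gray
        2 gray
          2→10: 10 black — skip
        2 black
        3 gray
          3→0: 0 black — skip
          11 gray
            11→0: 0 black — skip
            11→6: 6 is gray → back edge
First back edge: 11 → 6.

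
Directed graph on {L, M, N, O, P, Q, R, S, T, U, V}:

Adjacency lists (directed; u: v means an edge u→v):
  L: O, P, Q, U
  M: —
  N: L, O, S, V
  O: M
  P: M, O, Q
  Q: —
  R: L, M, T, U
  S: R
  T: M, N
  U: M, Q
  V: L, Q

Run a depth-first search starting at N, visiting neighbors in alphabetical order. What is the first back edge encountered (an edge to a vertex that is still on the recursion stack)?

T→N

DFS from N (visiting neighbors in alphabetical order); mark gray on enter, black on exit:
N gray
  L gray
    O gray
      M gray
      M black
    O black
    P gray
      P→M: M black — skip
      P→O: O black — skip
      Q gray
      Q black
    P black
    L→Q: Q black — skip
    U gray
      U→M: M black — skip
      U→Q: Q black — skip
    U black
  L black
  N→O: O black — skip
  S gray
    R gray
      R→L: L black — skip
      R→M: M black — skip
      T gray
        T→M: M black — skip
        T→N: N is gray → back edge
First back edge: T → N.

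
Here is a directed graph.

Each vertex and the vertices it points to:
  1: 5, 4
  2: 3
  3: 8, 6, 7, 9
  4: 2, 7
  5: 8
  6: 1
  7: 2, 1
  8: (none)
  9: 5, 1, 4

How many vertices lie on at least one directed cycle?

A vertex is on a directed cycle iff it belongs to a strongly connected component of size ≥ 2 (or has a self-loop).
The vertices on cycles are {1, 2, 3, 4, 6, 7, 9} — 7 in total.

7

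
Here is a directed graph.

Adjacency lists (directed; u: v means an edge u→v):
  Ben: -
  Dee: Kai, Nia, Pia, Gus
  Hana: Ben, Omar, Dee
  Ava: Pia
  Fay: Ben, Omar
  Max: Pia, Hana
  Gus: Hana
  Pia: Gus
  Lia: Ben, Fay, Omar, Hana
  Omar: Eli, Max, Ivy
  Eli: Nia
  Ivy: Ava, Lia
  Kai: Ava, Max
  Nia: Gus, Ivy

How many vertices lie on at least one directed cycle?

13

A vertex is on a directed cycle iff it belongs to a strongly connected component of size ≥ 2 (or has a self-loop).
The vertices on cycles are {Ava, Dee, Eli, Fay, Gus, Ivy, Kai, Lia, Max, Nia, Pia, Hana, Omar} — 13 in total.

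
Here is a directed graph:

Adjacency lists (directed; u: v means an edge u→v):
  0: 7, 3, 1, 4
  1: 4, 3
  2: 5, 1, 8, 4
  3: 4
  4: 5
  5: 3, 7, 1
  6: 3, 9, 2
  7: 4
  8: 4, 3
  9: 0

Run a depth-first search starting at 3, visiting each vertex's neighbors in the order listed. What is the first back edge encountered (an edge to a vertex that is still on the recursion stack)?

5→3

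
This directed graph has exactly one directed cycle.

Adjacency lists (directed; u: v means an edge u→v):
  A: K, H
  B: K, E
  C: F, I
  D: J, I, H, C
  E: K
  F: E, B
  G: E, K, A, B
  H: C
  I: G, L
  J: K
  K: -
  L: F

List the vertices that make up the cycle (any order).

A, C, G, H, I

DFS with gray/black marking from H:
H gray
  C gray
    F gray
      E gray
        K gray
        K black
      E black
      B gray
        B→K: K black — skip
        B→E: E black — skip
      B black
    F black
    I gray
      G gray
        G→E: E black — skip
        G→K: K black — skip
        A gray
          A→K: K black — skip
          A→H: H is gray → back edge
Back edge closes the cycle H → C → I → G → A → H; its vertices are {A, C, G, H, I}.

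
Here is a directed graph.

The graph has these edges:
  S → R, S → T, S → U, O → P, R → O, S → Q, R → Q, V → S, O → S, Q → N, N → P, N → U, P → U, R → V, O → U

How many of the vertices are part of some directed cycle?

4

A vertex is on a directed cycle iff it belongs to a strongly connected component of size ≥ 2 (or has a self-loop).
The vertices on cycles are {O, R, S, V} — 4 in total.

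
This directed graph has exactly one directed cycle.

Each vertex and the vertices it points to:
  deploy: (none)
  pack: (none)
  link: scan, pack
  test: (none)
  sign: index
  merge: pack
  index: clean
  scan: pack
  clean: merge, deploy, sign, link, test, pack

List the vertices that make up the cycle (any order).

sign, clean, index

DFS with gray/black marking from clean:
clean gray
  merge gray
    pack gray
    pack black
  merge black
  deploy gray
  deploy black
  sign gray
    index gray
      index→clean: clean is gray → back edge
Back edge closes the cycle clean → sign → index → clean; its vertices are {sign, clean, index}.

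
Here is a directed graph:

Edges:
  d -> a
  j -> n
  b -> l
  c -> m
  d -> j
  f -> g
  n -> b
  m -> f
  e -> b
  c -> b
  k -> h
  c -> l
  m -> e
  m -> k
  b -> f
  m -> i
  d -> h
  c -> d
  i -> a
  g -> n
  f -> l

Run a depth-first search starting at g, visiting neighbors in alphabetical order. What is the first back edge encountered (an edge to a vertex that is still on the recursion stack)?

f->g

DFS from g (visiting neighbors in alphabetical order); mark gray on enter, black on exit:
g gray
  n gray
    b gray
      f gray
        f→g: g is gray → back edge
First back edge: f → g.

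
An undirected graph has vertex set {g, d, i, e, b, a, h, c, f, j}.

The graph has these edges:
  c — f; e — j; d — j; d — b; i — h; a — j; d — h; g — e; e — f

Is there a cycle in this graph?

No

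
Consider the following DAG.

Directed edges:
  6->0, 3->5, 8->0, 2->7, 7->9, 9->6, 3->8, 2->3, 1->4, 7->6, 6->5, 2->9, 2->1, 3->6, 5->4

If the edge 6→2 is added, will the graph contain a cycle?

Yes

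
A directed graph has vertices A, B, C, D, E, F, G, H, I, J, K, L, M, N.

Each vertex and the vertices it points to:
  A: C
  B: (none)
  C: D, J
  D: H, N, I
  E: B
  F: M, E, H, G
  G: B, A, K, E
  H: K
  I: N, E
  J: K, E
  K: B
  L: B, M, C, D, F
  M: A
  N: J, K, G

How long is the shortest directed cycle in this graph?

5

For each vertex v, BFS finds the shortest path from v back to v.
The shortest such closed walk is C → D → N → G → A → C, length 5.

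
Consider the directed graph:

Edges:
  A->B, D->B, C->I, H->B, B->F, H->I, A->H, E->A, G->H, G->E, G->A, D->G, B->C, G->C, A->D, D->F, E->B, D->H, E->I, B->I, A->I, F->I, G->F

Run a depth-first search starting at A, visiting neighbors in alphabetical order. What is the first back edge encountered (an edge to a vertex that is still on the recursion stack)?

G->A

DFS from A (visiting neighbors in alphabetical order); mark gray on enter, black on exit:
A gray
  B gray
    C gray
      I gray
      I black
    C black
    F gray
      F→I: I black — skip
    F black
    B→I: I black — skip
  B black
  D gray
    D→B: B black — skip
    D→F: F black — skip
    G gray
      G→A: A is gray → back edge
First back edge: G → A.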